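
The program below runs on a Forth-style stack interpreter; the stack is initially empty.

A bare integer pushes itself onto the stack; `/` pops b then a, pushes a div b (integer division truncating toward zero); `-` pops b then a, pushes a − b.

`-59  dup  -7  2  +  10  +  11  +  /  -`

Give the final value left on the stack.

-56

-59 → -59
dup → -59 -59
-7  → -59 -59 -7
2   → -59 -59 -7 2
+   → -59 -59 -5
10  → -59 -59 -5 10
+   → -59 -59 5
11  → -59 -59 5 11
+   → -59 -59 16
/   → -59 -3
-   → -56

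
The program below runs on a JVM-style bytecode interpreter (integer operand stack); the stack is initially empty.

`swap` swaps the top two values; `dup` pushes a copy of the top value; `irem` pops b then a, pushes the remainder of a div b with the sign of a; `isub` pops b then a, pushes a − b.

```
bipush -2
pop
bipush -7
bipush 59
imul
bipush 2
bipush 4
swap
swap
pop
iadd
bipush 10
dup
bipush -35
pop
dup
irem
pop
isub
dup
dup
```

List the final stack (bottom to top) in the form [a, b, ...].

[-421, -421, -421]

bipush -2   -2
pop         (empty)
bipush -7   -7
bipush 59   -7 59
imul        -413
bipush 2    -413 2
bipush 4    -413 2 4
swap        -413 4 2
swap        -413 2 4
pop         -413 2
iadd        -411
bipush 10   -411 10
dup         -411 10 10
bipush -35  -411 10 10 -35
pop         -411 10 10
dup         -411 10 10 10
irem        -411 10 0
pop         -411 10
isub        -421
dup         -421 -421
dup         -421 -421 -421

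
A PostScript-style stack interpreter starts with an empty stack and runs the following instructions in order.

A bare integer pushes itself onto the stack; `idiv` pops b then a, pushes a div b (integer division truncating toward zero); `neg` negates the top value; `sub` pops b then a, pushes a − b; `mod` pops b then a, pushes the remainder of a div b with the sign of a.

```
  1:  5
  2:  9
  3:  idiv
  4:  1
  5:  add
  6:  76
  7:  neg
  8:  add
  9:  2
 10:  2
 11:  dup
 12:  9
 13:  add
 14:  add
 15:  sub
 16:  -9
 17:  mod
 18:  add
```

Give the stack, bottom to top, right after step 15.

5    → 5
9    → 5 9
idiv → 0
1    → 0 1
add  → 1
76   → 1 76
neg  → 1 -76
add  → -75
2    → -75 2
2    → -75 2 2
dup  → -75 2 2 2
9    → -75 2 2 2 9
add  → -75 2 2 11
add  → -75 2 13
sub  → -75 -11

[-75, -11]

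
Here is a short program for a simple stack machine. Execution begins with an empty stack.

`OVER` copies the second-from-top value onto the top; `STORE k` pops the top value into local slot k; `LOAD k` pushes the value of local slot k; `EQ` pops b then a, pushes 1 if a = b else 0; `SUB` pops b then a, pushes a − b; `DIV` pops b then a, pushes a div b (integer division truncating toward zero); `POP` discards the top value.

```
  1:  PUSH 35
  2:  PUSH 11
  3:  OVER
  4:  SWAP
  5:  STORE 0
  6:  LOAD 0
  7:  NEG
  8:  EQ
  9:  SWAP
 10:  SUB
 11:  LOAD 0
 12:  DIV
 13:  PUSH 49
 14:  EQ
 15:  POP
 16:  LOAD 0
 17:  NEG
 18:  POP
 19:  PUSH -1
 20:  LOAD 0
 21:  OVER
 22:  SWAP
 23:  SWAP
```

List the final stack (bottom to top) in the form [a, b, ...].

[-1, 11, -1]

PUSH 35 : [35]
PUSH 11 : [35, 11]
OVER    : [35, 11, 35]
SWAP    : [35, 35, 11]
STORE 0 : [35, 35]
LOAD 0  : [35, 35, 11]
NEG     : [35, 35, -11]
EQ      : [35, 0]
SWAP    : [0, 35]
SUB     : [-35]
LOAD 0  : [-35, 11]
DIV     : [-3]
PUSH 49 : [-3, 49]
EQ      : [0]
POP     : []
LOAD 0  : [11]
NEG     : [-11]
POP     : []
PUSH -1 : [-1]
LOAD 0  : [-1, 11]
OVER    : [-1, 11, -1]
SWAP    : [-1, -1, 11]
SWAP    : [-1, 11, -1]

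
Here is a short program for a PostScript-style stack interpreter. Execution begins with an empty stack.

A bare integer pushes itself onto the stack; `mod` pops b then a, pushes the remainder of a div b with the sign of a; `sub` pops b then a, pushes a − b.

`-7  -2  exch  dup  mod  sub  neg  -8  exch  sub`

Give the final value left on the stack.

-10

-7   : [-7]
-2   : [-7, -2]
exch : [-2, -7]
dup  : [-2, -7, -7]
mod  : [-2, 0]
sub  : [-2]
neg  : [2]
-8   : [2, -8]
exch : [-8, 2]
sub  : [-10]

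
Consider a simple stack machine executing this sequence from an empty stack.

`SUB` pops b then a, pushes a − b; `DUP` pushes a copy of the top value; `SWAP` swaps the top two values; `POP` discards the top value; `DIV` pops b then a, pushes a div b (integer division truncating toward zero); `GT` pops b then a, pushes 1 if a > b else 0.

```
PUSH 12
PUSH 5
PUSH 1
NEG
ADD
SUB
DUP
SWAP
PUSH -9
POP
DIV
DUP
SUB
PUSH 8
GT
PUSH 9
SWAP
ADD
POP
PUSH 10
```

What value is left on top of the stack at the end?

PUSH 12 : 12
PUSH 5  : 12 5
PUSH 1  : 12 5 1
NEG     : 12 5 -1
ADD     : 12 4
SUB     : 8
DUP     : 8 8
SWAP    : 8 8
PUSH -9 : 8 8 -9
POP     : 8 8
DIV     : 1
DUP     : 1 1
SUB     : 0
PUSH 8  : 0 8
GT      : 0
PUSH 9  : 0 9
SWAP    : 9 0
ADD     : 9
POP     : (empty)
PUSH 10 : 10

10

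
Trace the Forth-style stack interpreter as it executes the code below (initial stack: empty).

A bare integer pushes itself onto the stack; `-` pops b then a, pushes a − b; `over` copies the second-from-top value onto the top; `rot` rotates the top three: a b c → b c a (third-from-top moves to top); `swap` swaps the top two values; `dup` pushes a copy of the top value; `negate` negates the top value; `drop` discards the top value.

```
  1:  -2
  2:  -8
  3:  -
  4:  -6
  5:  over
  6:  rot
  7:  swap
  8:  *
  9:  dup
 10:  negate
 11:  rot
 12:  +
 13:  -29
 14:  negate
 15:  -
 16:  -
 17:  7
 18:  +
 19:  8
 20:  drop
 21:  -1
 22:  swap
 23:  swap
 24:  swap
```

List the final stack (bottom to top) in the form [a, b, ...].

[-1, 114]

-2     : [-2]
-8     : [-2, -8]
-      : [6]
-6     : [6, -6]
over   : [6, -6, 6]
rot    : [-6, 6, 6]
swap   : [-6, 6, 6]
*      : [-6, 36]
dup    : [-6, 36, 36]
negate : [-6, 36, -36]
rot    : [36, -36, -6]
+      : [36, -42]
-29    : [36, -42, -29]
negate : [36, -42, 29]
-      : [36, -71]
-      : [107]
7      : [107, 7]
+      : [114]
8      : [114, 8]
drop   : [114]
-1     : [114, -1]
swap   : [-1, 114]
swap   : [114, -1]
swap   : [-1, 114]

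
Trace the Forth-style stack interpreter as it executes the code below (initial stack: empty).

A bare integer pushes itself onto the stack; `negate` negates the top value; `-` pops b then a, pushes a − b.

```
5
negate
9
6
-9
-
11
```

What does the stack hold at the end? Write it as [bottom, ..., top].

5       [5]
negate  [-5]
9       [-5, 9]
6       [-5, 9, 6]
-9      [-5, 9, 6, -9]
-       [-5, 9, 15]
11      [-5, 9, 15, 11]

[-5, 9, 15, 11]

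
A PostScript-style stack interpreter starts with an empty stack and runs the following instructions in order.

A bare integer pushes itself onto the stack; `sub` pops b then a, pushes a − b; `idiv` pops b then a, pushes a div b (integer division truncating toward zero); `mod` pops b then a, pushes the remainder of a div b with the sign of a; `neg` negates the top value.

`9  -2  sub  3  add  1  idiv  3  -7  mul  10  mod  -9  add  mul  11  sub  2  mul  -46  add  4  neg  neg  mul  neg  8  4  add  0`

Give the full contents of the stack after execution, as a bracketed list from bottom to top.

[1392, 12, 0]

9    → 9
-2   → 9 -2
sub  → 11
3    → 11 3
add  → 14
1    → 14 1
idiv → 14
3    → 14 3
-7   → 14 3 -7
mul  → 14 -21
10   → 14 -21 10
mod  → 14 -1
-9   → 14 -1 -9
add  → 14 -10
mul  → -140
11   → -140 11
sub  → -151
2    → -151 2
mul  → -302
-46  → -302 -46
add  → -348
4    → -348 4
neg  → -348 -4
neg  → -348 4
mul  → -1392
neg  → 1392
8    → 1392 8
4    → 1392 8 4
add  → 1392 12
0    → 1392 12 0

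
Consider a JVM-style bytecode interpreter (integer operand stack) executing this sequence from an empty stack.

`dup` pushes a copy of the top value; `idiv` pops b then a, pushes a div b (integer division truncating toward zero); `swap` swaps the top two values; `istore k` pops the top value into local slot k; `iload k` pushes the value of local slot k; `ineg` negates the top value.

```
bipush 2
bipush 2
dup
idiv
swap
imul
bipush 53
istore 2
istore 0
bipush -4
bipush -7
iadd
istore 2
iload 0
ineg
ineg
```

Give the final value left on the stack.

bipush 2   2
bipush 2   2 2
dup        2 2 2
idiv       2 1
swap       1 2
imul       2
bipush 53  2 53
istore 2   2
istore 0   (empty)
bipush -4  -4
bipush -7  -4 -7
iadd       -11
istore 2   (empty)
iload 0    2
ineg       -2
ineg       2

2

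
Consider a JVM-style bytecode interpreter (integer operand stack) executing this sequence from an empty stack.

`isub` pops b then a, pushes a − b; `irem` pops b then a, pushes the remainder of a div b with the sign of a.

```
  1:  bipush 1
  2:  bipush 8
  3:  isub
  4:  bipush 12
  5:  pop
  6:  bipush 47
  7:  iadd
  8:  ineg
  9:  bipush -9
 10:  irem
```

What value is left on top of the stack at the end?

-4

bipush 1  -> [1]
bipush 8  -> [1, 8]
isub      -> [-7]
bipush 12 -> [-7, 12]
pop       -> [-7]
bipush 47 -> [-7, 47]
iadd      -> [40]
ineg      -> [-40]
bipush -9 -> [-40, -9]
irem      -> [-4]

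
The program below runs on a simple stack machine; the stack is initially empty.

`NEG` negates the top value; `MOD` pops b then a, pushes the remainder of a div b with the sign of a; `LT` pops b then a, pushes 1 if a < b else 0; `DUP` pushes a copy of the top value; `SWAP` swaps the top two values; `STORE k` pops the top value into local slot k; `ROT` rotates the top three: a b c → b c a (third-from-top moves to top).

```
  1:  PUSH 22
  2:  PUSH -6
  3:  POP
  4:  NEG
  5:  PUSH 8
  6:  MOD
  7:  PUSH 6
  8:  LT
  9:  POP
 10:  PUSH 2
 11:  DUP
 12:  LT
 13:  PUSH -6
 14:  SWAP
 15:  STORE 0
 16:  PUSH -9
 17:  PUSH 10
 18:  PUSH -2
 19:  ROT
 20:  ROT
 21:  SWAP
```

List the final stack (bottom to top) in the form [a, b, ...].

[-6, -2, 10, -9]

PUSH 22 → 22
PUSH -6 → 22 -6
POP     → 22
NEG     → -22
PUSH 8  → -22 8
MOD     → -6
PUSH 6  → -6 6
LT      → 1
POP     → (empty)
PUSH 2  → 2
DUP     → 2 2
LT      → 0
PUSH -6 → 0 -6
SWAP    → -6 0
STORE 0 → -6
PUSH -9 → -6 -9
PUSH 10 → -6 -9 10
PUSH -2 → -6 -9 10 -2
ROT     → -6 10 -2 -9
ROT     → -6 -2 -9 10
SWAP    → -6 -2 10 -9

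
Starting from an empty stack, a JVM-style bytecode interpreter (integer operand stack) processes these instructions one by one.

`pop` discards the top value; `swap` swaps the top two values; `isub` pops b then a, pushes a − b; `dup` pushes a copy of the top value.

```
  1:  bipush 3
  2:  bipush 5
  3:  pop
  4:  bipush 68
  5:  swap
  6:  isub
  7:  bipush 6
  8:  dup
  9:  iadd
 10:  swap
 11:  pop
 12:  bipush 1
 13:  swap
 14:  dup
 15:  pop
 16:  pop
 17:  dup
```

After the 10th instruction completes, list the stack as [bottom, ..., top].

bipush 3   [3]
bipush 5   [3, 5]
pop        [3]
bipush 68  [3, 68]
swap       [68, 3]
isub       [65]
bipush 6   [65, 6]
dup        [65, 6, 6]
iadd       [65, 12]
swap       [12, 65]

[12, 65]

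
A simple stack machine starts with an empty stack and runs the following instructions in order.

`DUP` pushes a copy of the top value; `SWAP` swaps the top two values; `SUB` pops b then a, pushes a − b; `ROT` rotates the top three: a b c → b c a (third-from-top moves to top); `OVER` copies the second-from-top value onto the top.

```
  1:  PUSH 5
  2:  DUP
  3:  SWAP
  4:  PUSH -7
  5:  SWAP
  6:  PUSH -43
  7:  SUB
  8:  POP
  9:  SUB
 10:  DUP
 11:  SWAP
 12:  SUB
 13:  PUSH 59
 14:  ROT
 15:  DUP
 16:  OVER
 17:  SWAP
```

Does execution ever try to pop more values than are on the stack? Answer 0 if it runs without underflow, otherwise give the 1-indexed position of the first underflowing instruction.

PUSH 5   → [5]
DUP      → [5, 5]
SWAP     → [5, 5]
PUSH -7  → [5, 5, -7]
SWAP     → [5, -7, 5]
PUSH -43 → [5, -7, 5, -43]
SUB      → [5, -7, 48]
POP      → [5, -7]
SUB      → [12]
DUP      → [12, 12]
SWAP     → [12, 12]
SUB      → [0]
PUSH 59  → [0, 59]
ROT  — needs 3 operands, stack has 2 → underflow

14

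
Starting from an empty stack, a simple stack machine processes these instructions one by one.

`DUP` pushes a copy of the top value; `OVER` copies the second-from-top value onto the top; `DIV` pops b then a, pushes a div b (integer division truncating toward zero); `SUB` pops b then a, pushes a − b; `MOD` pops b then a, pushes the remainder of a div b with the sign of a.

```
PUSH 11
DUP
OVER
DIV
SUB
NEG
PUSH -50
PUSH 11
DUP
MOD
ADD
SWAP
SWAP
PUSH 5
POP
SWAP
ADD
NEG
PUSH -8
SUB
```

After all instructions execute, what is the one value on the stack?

68

PUSH 11  -> 11
DUP      -> 11 11
OVER     -> 11 11 11
DIV      -> 11 1
SUB      -> 10
NEG      -> -10
PUSH -50 -> -10 -50
PUSH 11  -> -10 -50 11
DUP      -> -10 -50 11 11
MOD      -> -10 -50 0
ADD      -> -10 -50
SWAP     -> -50 -10
SWAP     -> -10 -50
PUSH 5   -> -10 -50 5
POP      -> -10 -50
SWAP     -> -50 -10
ADD      -> -60
NEG      -> 60
PUSH -8  -> 60 -8
SUB      -> 68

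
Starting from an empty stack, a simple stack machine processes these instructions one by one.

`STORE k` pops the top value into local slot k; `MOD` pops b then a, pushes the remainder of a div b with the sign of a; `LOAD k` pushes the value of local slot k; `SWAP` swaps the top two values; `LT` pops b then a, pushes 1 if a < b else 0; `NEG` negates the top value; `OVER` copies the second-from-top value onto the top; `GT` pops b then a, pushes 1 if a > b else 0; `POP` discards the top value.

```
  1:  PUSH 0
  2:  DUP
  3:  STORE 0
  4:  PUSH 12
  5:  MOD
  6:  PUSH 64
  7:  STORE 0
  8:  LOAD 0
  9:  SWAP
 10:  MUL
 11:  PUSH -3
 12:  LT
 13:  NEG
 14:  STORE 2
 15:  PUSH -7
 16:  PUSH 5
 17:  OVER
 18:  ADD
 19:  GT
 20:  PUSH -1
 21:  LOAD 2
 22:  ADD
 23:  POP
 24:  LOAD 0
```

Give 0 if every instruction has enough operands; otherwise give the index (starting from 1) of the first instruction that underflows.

PUSH 0  -> [0]
DUP     -> [0, 0]
STORE 0 -> [0]
PUSH 12 -> [0, 12]
MOD     -> [0]
PUSH 64 -> [0, 64]
STORE 0 -> [0]
LOAD 0  -> [0, 64]
SWAP    -> [64, 0]
MUL     -> [0]
PUSH -3 -> [0, -3]
LT      -> [0]
NEG     -> [0]
STORE 2 -> []
PUSH -7 -> [-7]
PUSH 5  -> [-7, 5]
OVER    -> [-7, 5, -7]
ADD     -> [-7, -2]
GT      -> [0]
PUSH -1 -> [0, -1]
LOAD 2  -> [0, -1, 0]
ADD     -> [0, -1]
POP     -> [0]
LOAD 0  -> [0, 64]

0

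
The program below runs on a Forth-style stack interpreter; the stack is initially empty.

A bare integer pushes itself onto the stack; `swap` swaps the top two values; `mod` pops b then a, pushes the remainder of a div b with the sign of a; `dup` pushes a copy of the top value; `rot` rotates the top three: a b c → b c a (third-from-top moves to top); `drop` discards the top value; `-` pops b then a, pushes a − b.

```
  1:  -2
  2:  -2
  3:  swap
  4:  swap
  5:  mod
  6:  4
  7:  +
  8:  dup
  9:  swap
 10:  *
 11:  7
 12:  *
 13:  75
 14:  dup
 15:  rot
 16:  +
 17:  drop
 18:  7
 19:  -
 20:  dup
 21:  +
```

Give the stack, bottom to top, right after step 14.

-2   : -2
-2   : -2 -2
swap : -2 -2
swap : -2 -2
mod  : 0
4    : 0 4
+    : 4
dup  : 4 4
swap : 4 4
*    : 16
7    : 16 7
*    : 112
75   : 112 75
dup  : 112 75 75

[112, 75, 75]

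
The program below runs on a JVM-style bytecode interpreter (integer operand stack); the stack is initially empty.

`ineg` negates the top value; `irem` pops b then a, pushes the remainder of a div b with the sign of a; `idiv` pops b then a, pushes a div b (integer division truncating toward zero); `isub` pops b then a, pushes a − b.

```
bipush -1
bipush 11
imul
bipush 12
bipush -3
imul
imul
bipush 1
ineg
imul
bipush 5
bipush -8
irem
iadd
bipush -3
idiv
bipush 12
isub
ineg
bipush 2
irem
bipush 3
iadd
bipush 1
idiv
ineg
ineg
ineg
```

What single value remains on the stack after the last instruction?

bipush -1 → -1
bipush 11 → -1 11
imul      → -11
bipush 12 → -11 12
bipush -3 → -11 12 -3
imul      → -11 -36
imul      → 396
bipush 1  → 396 1
ineg      → 396 -1
imul      → -396
bipush 5  → -396 5
bipush -8 → -396 5 -8
irem      → -396 5
iadd      → -391
bipush -3 → -391 -3
idiv      → 130
bipush 12 → 130 12
isub      → 118
ineg      → -118
bipush 2  → -118 2
irem      → 0
bipush 3  → 0 3
iadd      → 3
bipush 1  → 3 1
idiv      → 3
ineg      → -3
ineg      → 3
ineg      → -3

-3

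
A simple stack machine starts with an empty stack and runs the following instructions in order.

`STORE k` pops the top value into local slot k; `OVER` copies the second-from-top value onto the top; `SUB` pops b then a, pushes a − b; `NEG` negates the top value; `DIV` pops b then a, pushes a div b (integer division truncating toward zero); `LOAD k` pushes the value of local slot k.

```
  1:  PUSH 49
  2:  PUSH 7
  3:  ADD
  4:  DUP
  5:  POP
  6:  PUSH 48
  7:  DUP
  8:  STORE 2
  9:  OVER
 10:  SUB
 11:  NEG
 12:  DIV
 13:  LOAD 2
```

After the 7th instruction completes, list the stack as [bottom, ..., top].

[56, 48, 48]

PUSH 49 : [49]
PUSH 7  : [49, 7]
ADD     : [56]
DUP     : [56, 56]
POP     : [56]
PUSH 48 : [56, 48]
DUP     : [56, 48, 48]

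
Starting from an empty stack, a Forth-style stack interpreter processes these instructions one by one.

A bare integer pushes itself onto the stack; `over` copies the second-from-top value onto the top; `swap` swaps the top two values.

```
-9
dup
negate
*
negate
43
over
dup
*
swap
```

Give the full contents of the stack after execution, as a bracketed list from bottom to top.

-9     → [-9]
dup    → [-9, -9]
negate → [-9, 9]
*      → [-81]
negate → [81]
43     → [81, 43]
over   → [81, 43, 81]
dup    → [81, 43, 81, 81]
*      → [81, 43, 6561]
swap   → [81, 6561, 43]

[81, 6561, 43]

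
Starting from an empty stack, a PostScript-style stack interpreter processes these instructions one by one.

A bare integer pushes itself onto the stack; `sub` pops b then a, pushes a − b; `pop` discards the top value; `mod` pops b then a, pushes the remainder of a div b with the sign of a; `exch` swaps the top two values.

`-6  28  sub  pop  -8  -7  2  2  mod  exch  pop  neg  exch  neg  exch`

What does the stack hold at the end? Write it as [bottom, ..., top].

[8, 0]

-6   -> -6
28   -> -6 28
sub  -> -34
pop  -> (empty)
-8   -> -8
-7   -> -8 -7
2    -> -8 -7 2
2    -> -8 -7 2 2
mod  -> -8 -7 0
exch -> -8 0 -7
pop  -> -8 0
neg  -> -8 0
exch -> 0 -8
neg  -> 0 8
exch -> 8 0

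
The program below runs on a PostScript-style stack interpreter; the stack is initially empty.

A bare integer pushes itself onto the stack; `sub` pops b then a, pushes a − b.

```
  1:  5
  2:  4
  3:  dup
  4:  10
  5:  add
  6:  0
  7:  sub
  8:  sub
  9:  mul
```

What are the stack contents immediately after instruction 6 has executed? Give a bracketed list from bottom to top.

[5, 4, 14, 0]

5    [5]
4    [5, 4]
dup  [5, 4, 4]
10   [5, 4, 4, 10]
add  [5, 4, 14]
0    [5, 4, 14, 0]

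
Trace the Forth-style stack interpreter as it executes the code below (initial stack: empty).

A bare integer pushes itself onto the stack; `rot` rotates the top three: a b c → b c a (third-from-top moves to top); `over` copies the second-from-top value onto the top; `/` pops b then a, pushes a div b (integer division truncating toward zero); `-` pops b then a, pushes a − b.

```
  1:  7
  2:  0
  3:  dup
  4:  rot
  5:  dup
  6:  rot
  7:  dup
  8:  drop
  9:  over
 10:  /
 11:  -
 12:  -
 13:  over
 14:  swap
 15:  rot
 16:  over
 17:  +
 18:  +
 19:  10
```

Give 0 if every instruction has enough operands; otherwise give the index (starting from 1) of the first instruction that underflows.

7     [7]
0     [7, 0]
dup   [7, 0, 0]
rot   [0, 0, 7]
dup   [0, 0, 7, 7]
rot   [0, 7, 7, 0]
dup   [0, 7, 7, 0, 0]
drop  [0, 7, 7, 0]
over  [0, 7, 7, 0, 7]
/     [0, 7, 7, 0]
-     [0, 7, 7]
-     [0, 0]
over  [0, 0, 0]
swap  [0, 0, 0]
rot   [0, 0, 0]
over  [0, 0, 0, 0]
+     [0, 0, 0]
+     [0, 0]
10    [0, 0, 10]

0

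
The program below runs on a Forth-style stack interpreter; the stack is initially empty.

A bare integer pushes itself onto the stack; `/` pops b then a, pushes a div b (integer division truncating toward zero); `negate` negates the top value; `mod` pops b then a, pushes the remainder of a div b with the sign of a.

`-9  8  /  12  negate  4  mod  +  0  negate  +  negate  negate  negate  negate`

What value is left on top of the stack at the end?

-1

-9      [-9]
8       [-9, 8]
/       [-1]
12      [-1, 12]
negate  [-1, -12]
4       [-1, -12, 4]
mod     [-1, 0]
+       [-1]
0       [-1, 0]
negate  [-1, 0]
+       [-1]
negate  [1]
negate  [-1]
negate  [1]
negate  [-1]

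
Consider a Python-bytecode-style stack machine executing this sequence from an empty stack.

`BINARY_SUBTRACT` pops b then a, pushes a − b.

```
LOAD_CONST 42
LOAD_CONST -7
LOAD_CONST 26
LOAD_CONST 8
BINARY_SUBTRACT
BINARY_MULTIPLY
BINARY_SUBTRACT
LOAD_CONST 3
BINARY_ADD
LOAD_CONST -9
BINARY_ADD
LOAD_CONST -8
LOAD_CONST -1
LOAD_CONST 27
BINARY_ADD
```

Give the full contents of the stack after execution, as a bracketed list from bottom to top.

LOAD_CONST 42   -> 42
LOAD_CONST -7   -> 42 -7
LOAD_CONST 26   -> 42 -7 26
LOAD_CONST 8    -> 42 -7 26 8
BINARY_SUBTRACT -> 42 -7 18
BINARY_MULTIPLY -> 42 -126
BINARY_SUBTRACT -> 168
LOAD_CONST 3    -> 168 3
BINARY_ADD      -> 171
LOAD_CONST -9   -> 171 -9
BINARY_ADD      -> 162
LOAD_CONST -8   -> 162 -8
LOAD_CONST -1   -> 162 -8 -1
LOAD_CONST 27   -> 162 -8 -1 27
BINARY_ADD      -> 162 -8 26

[162, -8, 26]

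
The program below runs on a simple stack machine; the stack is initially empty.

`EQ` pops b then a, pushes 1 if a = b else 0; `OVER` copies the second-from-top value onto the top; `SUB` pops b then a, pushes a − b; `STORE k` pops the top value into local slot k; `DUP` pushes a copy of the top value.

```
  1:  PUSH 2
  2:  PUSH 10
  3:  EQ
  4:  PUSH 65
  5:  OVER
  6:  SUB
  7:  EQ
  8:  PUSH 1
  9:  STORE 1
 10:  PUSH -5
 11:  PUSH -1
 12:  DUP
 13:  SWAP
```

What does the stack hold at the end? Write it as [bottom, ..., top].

PUSH 2   [2]
PUSH 10  [2, 10]
EQ       [0]
PUSH 65  [0, 65]
OVER     [0, 65, 0]
SUB      [0, 65]
EQ       [0]
PUSH 1   [0, 1]
STORE 1  [0]
PUSH -5  [0, -5]
PUSH -1  [0, -5, -1]
DUP      [0, -5, -1, -1]
SWAP     [0, -5, -1, -1]

[0, -5, -1, -1]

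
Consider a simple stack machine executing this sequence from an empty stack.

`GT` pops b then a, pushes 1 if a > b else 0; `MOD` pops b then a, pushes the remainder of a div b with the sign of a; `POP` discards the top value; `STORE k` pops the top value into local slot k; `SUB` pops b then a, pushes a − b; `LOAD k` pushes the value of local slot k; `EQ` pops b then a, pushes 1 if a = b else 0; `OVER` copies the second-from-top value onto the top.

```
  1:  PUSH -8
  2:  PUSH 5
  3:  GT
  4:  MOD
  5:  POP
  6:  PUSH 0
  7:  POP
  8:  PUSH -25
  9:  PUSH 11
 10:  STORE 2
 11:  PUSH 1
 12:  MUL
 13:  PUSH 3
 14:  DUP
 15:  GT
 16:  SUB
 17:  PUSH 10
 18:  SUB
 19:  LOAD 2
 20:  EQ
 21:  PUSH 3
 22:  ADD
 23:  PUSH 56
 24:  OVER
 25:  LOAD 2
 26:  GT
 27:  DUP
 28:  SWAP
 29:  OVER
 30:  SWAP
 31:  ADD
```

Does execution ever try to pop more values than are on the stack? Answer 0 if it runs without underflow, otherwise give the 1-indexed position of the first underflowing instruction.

4

PUSH -8  -8
PUSH 5   -8 5
GT       0
MOD  — needs 2 operands, stack has 1 → underflow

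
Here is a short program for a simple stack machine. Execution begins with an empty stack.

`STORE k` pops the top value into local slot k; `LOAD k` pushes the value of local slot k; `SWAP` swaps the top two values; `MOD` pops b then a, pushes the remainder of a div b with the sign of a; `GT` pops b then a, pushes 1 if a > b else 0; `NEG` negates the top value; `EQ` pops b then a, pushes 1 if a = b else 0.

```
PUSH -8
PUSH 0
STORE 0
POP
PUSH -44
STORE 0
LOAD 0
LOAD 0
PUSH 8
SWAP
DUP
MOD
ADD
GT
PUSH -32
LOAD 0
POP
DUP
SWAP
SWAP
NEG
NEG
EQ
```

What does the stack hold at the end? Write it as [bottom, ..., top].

[0, 1]

PUSH -8   [-8]
PUSH 0    [-8, 0]
STORE 0   [-8]
POP       []
PUSH -44  [-44]
STORE 0   []
LOAD 0    [-44]
LOAD 0    [-44, -44]
PUSH 8    [-44, -44, 8]
SWAP      [-44, 8, -44]
DUP       [-44, 8, -44, -44]
MOD       [-44, 8, 0]
ADD       [-44, 8]
GT        [0]
PUSH -32  [0, -32]
LOAD 0    [0, -32, -44]
POP       [0, -32]
DUP       [0, -32, -32]
SWAP      [0, -32, -32]
SWAP      [0, -32, -32]
NEG       [0, -32, 32]
NEG       [0, -32, -32]
EQ        [0, 1]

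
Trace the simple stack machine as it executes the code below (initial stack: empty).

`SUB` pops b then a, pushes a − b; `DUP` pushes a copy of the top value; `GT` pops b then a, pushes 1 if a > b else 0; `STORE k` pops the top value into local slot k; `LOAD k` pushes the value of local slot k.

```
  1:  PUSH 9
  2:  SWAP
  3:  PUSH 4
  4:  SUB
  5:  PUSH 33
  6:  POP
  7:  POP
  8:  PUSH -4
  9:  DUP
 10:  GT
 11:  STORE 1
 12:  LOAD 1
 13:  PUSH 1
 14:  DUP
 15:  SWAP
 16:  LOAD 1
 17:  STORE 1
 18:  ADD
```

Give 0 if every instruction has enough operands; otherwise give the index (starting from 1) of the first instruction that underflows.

PUSH 9 -> [9]
SWAP  — needs 2 operands, stack has 1 → underflow

2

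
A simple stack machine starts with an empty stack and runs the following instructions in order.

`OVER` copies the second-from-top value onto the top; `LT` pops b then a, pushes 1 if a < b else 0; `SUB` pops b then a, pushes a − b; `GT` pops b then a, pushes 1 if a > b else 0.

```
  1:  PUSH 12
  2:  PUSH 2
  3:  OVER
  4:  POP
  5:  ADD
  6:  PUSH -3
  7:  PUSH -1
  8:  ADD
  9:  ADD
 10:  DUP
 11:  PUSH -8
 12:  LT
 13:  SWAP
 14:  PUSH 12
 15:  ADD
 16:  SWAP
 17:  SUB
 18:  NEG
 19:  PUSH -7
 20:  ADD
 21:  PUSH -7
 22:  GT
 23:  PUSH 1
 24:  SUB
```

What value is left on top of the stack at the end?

-1

PUSH 12 -> [12]
PUSH 2  -> [12, 2]
OVER    -> [12, 2, 12]
POP     -> [12, 2]
ADD     -> [14]
PUSH -3 -> [14, -3]
PUSH -1 -> [14, -3, -1]
ADD     -> [14, -4]
ADD     -> [10]
DUP     -> [10, 10]
PUSH -8 -> [10, 10, -8]
LT      -> [10, 0]
SWAP    -> [0, 10]
PUSH 12 -> [0, 10, 12]
ADD     -> [0, 22]
SWAP    -> [22, 0]
SUB     -> [22]
NEG     -> [-22]
PUSH -7 -> [-22, -7]
ADD     -> [-29]
PUSH -7 -> [-29, -7]
GT      -> [0]
PUSH 1  -> [0, 1]
SUB     -> [-1]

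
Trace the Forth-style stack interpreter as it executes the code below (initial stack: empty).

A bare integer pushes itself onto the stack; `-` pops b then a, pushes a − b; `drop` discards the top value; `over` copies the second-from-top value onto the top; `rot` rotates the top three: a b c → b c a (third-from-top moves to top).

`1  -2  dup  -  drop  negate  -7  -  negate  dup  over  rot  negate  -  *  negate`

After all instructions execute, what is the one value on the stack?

1      -> [1]
-2     -> [1, -2]
dup    -> [1, -2, -2]
-      -> [1, 0]
drop   -> [1]
negate -> [-1]
-7     -> [-1, -7]
-      -> [6]
negate -> [-6]
dup    -> [-6, -6]
over   -> [-6, -6, -6]
rot    -> [-6, -6, -6]
negate -> [-6, -6, 6]
-      -> [-6, -12]
*      -> [72]
negate -> [-72]

-72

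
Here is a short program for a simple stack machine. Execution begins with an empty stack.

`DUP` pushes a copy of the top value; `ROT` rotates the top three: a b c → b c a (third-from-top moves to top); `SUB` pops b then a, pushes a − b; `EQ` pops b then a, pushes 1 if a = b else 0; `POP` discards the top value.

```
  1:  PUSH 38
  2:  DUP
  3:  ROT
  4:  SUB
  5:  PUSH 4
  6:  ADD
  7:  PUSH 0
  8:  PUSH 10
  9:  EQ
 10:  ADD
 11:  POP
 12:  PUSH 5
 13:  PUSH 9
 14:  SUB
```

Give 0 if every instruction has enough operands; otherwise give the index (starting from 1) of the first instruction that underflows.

3

PUSH 38 : [38]
DUP     : [38, 38]
ROT  — needs 3 operands, stack has 2 → underflow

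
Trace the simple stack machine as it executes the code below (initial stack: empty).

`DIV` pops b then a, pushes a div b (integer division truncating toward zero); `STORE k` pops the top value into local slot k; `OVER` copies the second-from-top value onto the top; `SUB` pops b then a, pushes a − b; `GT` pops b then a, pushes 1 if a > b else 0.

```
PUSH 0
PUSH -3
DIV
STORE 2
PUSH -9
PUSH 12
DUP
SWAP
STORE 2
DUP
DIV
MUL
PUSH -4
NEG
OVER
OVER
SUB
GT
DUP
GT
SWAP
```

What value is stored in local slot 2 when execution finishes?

12

PUSH 0   [0]
PUSH -3  [0, -3]
DIV      [0]
STORE 2  []
PUSH -9  [-9]
PUSH 12  [-9, 12]
DUP      [-9, 12, 12]
SWAP     [-9, 12, 12]
STORE 2  [-9, 12]
DUP      [-9, 12, 12]
DIV      [-9, 1]
MUL      [-9]
PUSH -4  [-9, -4]
NEG      [-9, 4]
OVER     [-9, 4, -9]
OVER     [-9, 4, -9, 4]
SUB      [-9, 4, -13]
GT       [-9, 1]
DUP      [-9, 1, 1]
GT       [-9, 0]
SWAP     [0, -9]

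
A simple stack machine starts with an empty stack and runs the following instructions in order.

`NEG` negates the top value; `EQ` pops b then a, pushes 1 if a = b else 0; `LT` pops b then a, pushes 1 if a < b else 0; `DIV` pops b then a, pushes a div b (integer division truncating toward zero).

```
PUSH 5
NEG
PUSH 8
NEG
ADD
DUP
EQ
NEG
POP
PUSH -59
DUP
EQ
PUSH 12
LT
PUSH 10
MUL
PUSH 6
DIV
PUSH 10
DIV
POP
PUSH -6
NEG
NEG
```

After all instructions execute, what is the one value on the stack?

-6

PUSH 5   : [5]
NEG      : [-5]
PUSH 8   : [-5, 8]
NEG      : [-5, -8]
ADD      : [-13]
DUP      : [-13, -13]
EQ       : [1]
NEG      : [-1]
POP      : []
PUSH -59 : [-59]
DUP      : [-59, -59]
EQ       : [1]
PUSH 12  : [1, 12]
LT       : [1]
PUSH 10  : [1, 10]
MUL      : [10]
PUSH 6   : [10, 6]
DIV      : [1]
PUSH 10  : [1, 10]
DIV      : [0]
POP      : []
PUSH -6  : [-6]
NEG      : [6]
NEG      : [-6]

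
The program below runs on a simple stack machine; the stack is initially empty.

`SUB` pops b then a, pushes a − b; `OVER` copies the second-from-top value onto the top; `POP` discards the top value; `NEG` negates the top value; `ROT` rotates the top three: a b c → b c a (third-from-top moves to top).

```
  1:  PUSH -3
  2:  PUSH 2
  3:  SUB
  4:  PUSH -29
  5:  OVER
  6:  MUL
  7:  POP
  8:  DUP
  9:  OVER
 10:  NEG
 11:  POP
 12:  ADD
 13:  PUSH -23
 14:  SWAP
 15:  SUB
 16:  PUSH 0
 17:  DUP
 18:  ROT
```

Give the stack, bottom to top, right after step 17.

PUSH -3   -3
PUSH 2    -3 2
SUB       -5
PUSH -29  -5 -29
OVER      -5 -29 -5
MUL       -5 145
POP       -5
DUP       -5 -5
OVER      -5 -5 -5
NEG       -5 -5 5
POP       -5 -5
ADD       -10
PUSH -23  -10 -23
SWAP      -23 -10
SUB       -13
PUSH 0    -13 0
DUP       -13 0 0

[-13, 0, 0]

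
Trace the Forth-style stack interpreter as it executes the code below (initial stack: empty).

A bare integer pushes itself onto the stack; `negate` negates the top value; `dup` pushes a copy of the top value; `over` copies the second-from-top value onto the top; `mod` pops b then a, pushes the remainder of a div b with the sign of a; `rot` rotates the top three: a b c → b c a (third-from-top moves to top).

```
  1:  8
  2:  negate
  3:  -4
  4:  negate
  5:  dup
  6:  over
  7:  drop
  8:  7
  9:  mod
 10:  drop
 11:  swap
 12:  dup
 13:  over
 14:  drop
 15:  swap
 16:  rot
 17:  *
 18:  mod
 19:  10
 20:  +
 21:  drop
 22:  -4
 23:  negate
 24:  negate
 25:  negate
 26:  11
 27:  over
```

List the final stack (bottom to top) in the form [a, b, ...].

[4, 11, 4]

8       [8]
negate  [-8]
-4      [-8, -4]
negate  [-8, 4]
dup     [-8, 4, 4]
over    [-8, 4, 4, 4]
drop    [-8, 4, 4]
7       [-8, 4, 4, 7]
mod     [-8, 4, 4]
drop    [-8, 4]
swap    [4, -8]
dup     [4, -8, -8]
over    [4, -8, -8, -8]
drop    [4, -8, -8]
swap    [4, -8, -8]
rot     [-8, -8, 4]
*       [-8, -32]
mod     [-8]
10      [-8, 10]
+       [2]
drop    []
-4      [-4]
negate  [4]
negate  [-4]
negate  [4]
11      [4, 11]
over    [4, 11, 4]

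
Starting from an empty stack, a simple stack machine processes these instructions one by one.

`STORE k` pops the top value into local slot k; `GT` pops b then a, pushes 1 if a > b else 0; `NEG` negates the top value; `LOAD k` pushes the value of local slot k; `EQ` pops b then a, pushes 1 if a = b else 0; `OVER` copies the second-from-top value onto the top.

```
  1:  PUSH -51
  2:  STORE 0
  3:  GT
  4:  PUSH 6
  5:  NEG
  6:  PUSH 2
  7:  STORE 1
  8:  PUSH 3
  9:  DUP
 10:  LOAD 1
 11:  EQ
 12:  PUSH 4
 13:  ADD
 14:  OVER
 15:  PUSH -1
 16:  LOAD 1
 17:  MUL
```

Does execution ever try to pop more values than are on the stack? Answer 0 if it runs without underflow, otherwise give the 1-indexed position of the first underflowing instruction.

PUSH -51 -> -51
STORE 0  -> (empty)
GT  — needs 2 operands, stack has 0 → underflow

3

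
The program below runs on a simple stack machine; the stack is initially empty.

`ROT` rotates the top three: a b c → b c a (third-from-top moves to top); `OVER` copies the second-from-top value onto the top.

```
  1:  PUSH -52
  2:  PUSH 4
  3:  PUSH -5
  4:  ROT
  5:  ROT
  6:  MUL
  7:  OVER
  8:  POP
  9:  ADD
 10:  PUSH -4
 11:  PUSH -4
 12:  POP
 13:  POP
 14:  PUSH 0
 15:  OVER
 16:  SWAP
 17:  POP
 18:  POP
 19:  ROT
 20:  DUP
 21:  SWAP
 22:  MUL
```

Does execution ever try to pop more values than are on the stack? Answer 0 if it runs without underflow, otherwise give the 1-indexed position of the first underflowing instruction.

PUSH -52 -> [-52]
PUSH 4   -> [-52, 4]
PUSH -5  -> [-52, 4, -5]
ROT      -> [4, -5, -52]
ROT      -> [-5, -52, 4]
MUL      -> [-5, -208]
OVER     -> [-5, -208, -5]
POP      -> [-5, -208]
ADD      -> [-213]
PUSH -4  -> [-213, -4]
PUSH -4  -> [-213, -4, -4]
POP      -> [-213, -4]
POP      -> [-213]
PUSH 0   -> [-213, 0]
OVER     -> [-213, 0, -213]
SWAP     -> [-213, -213, 0]
POP      -> [-213, -213]
POP      -> [-213]
ROT  — needs 3 operands, stack has 1 → underflow

19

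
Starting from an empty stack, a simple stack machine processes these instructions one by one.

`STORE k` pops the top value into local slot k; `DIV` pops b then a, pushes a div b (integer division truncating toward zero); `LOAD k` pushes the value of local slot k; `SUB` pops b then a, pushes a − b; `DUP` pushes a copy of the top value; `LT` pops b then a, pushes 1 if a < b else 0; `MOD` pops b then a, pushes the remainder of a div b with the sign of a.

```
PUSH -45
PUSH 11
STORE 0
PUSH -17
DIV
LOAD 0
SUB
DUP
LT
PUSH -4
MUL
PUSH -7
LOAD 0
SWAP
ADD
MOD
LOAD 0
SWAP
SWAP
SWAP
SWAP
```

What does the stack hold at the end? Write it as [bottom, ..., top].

PUSH -45 -> -45
PUSH 11  -> -45 11
STORE 0  -> -45
PUSH -17 -> -45 -17
DIV      -> 2
LOAD 0   -> 2 11
SUB      -> -9
DUP      -> -9 -9
LT       -> 0
PUSH -4  -> 0 -4
MUL      -> 0
PUSH -7  -> 0 -7
LOAD 0   -> 0 -7 11
SWAP     -> 0 11 -7
ADD      -> 0 4
MOD      -> 0
LOAD 0   -> 0 11
SWAP     -> 11 0
SWAP     -> 0 11
SWAP     -> 11 0
SWAP     -> 0 11

[0, 11]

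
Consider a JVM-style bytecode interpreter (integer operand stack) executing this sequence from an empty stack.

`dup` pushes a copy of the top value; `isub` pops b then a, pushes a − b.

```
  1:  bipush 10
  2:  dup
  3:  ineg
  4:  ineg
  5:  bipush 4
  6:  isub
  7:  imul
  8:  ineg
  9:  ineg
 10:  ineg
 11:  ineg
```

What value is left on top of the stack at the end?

60

bipush 10 → 10
dup       → 10 10
ineg      → 10 -10
ineg      → 10 10
bipush 4  → 10 10 4
isub      → 10 6
imul      → 60
ineg      → -60
ineg      → 60
ineg      → -60
ineg      → 60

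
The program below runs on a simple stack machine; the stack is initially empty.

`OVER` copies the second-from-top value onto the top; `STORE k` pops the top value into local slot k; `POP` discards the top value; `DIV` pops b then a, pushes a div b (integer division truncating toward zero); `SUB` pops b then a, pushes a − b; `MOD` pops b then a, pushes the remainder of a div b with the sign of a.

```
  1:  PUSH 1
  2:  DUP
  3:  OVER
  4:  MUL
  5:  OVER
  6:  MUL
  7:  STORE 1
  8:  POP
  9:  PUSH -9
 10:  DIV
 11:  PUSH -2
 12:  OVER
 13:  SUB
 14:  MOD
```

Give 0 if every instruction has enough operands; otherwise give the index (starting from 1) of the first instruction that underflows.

PUSH 1  -> [1]
DUP     -> [1, 1]
OVER    -> [1, 1, 1]
MUL     -> [1, 1]
OVER    -> [1, 1, 1]
MUL     -> [1, 1]
STORE 1 -> [1]
POP     -> []
PUSH -9 -> [-9]
DIV  — needs 2 operands, stack has 1 → underflow

10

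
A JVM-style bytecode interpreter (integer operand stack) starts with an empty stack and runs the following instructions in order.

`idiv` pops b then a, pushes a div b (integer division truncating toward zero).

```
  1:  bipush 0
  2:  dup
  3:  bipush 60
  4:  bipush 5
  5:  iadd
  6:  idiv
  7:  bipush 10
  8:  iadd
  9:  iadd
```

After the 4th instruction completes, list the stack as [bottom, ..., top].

[0, 0, 60, 5]

bipush 0  → [0]
dup       → [0, 0]
bipush 60 → [0, 0, 60]
bipush 5  → [0, 0, 60, 5]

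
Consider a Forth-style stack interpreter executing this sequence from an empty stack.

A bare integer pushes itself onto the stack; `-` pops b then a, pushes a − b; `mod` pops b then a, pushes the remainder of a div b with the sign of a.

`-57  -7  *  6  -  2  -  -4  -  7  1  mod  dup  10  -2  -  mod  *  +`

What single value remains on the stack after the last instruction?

-57  [-57]
-7   [-57, -7]
*    [399]
6    [399, 6]
-    [393]
2    [393, 2]
-    [391]
-4   [391, -4]
-    [395]
7    [395, 7]
1    [395, 7, 1]
mod  [395, 0]
dup  [395, 0, 0]
10   [395, 0, 0, 10]
-2   [395, 0, 0, 10, -2]
-    [395, 0, 0, 12]
mod  [395, 0, 0]
*    [395, 0]
+    [395]

395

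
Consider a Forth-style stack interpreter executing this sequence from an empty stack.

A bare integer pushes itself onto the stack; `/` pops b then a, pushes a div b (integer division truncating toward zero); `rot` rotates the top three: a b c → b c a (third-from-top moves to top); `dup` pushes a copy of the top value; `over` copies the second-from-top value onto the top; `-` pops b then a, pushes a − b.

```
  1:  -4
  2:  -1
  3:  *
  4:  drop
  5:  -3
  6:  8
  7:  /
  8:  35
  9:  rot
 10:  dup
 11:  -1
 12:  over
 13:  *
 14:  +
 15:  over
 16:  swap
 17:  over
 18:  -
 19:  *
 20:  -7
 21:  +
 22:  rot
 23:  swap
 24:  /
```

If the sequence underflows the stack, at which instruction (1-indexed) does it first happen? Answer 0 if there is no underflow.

-4   → -4
-1   → -4 -1
*    → 4
drop → (empty)
-3   → -3
8    → -3 8
/    → 0
35   → 0 35
rot  — needs 3 operands, stack has 2 → underflow

9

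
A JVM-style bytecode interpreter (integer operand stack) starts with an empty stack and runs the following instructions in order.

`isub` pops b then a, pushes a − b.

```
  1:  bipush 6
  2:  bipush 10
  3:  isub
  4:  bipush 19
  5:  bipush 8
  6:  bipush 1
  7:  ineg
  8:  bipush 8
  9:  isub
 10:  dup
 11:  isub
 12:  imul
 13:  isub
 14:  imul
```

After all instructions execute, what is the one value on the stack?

-76

bipush 6   [6]
bipush 10  [6, 10]
isub       [-4]
bipush 19  [-4, 19]
bipush 8   [-4, 19, 8]
bipush 1   [-4, 19, 8, 1]
ineg       [-4, 19, 8, -1]
bipush 8   [-4, 19, 8, -1, 8]
isub       [-4, 19, 8, -9]
dup        [-4, 19, 8, -9, -9]
isub       [-4, 19, 8, 0]
imul       [-4, 19, 0]
isub       [-4, 19]
imul       [-76]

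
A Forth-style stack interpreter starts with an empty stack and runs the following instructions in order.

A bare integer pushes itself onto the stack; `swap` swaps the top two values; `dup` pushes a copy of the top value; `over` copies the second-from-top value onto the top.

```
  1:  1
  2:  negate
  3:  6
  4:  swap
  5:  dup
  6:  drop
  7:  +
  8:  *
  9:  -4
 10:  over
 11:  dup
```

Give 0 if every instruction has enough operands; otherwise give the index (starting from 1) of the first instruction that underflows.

8

1      → [1]
negate → [-1]
6      → [-1, 6]
swap   → [6, -1]
dup    → [6, -1, -1]
drop   → [6, -1]
+      → [5]
*  — needs 2 operands, stack has 1 → underflow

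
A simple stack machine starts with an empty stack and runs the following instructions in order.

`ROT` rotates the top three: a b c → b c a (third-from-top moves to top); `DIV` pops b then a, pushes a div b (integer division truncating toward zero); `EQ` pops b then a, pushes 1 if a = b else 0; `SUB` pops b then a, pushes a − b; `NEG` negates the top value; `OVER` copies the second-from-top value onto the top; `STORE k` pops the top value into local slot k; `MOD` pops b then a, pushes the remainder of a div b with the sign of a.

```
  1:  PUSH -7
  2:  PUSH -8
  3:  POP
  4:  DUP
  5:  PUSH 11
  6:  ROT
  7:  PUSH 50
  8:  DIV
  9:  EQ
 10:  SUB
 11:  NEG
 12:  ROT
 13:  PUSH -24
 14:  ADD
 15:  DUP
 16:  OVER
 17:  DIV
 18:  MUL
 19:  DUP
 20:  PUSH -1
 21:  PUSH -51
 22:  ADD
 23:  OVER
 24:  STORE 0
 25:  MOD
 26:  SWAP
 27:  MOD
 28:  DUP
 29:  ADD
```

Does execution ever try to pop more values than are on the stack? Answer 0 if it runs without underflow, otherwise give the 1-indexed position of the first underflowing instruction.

12

PUSH -7 → [-7]
PUSH -8 → [-7, -8]
POP     → [-7]
DUP     → [-7, -7]
PUSH 11 → [-7, -7, 11]
ROT     → [-7, 11, -7]
PUSH 50 → [-7, 11, -7, 50]
DIV     → [-7, 11, 0]
EQ      → [-7, 0]
SUB     → [-7]
NEG     → [7]
ROT  — needs 3 operands, stack has 1 → underflow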